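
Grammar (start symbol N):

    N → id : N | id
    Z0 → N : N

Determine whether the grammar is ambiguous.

Only N is reachable from N; ignoring the rest: The reachable grammar is A → atom sep A | atom. Each atom is followed by either the separator (recurse) or end-of-string (stop) — no choice point.

Unambiguous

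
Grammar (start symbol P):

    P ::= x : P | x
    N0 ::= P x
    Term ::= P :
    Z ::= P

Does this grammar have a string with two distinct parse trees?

Only P is reachable from P; ignoring the rest: Right-recursive list with a separator: after each atom, whether the separator follows determines the rule. One parse per string.

Unambiguous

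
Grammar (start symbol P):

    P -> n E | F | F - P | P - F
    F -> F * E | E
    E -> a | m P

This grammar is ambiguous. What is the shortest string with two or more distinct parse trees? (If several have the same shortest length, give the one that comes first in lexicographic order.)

a - a

length 1: no string has ≥2 trees
length 2: no string has ≥2 trees
length 3: a - a has 2 parse trees

Two derivations of a - a:
  P ⇒ F - P ⇒ E - P ⇒ a - P ⇒ a - F ⇒ a - E ⇒ a - a
  P ⇒ P - F ⇒ F - F ⇒ E - F ⇒ a - F ⇒ a - E ⇒ a - a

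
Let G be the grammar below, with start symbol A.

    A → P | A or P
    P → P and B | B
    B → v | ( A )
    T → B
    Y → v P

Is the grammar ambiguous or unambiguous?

Unambiguous

(T, Y are unreachable from A, so their rules don't affect L(A).) A → A or P | P  ;  P → P and B | B  — a left-associative chain with B at the bottom. Each string factors uniquely by precedence.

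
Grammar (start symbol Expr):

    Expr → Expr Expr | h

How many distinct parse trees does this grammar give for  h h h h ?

Parse trees for h h h h:
  [Expr [Expr h] [Expr [Expr h] [Expr [Expr h] [Expr h]]]]
  [Expr [Expr h] [Expr [Expr [Expr h] [Expr h]] [Expr h]]]
  [Expr [Expr [Expr h] [Expr h]] [Expr [Expr h] [Expr h]]]
  [Expr [Expr [Expr h] [Expr [Expr h] [Expr h]]] [Expr h]]
  [Expr [Expr [Expr [Expr h] [Expr h]] [Expr h]] [Expr h]]

5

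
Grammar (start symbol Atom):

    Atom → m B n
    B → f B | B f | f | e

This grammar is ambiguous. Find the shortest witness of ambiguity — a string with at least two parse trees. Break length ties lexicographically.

m f f n

length 3: no string has ≥2 trees
length 4: m f f n has 2 parse trees

Two derivations of m f f n:
  Atom ⇒ m B n ⇒ m f B n ⇒ m f f n
  Atom ⇒ m B n ⇒ m B f n ⇒ m f f n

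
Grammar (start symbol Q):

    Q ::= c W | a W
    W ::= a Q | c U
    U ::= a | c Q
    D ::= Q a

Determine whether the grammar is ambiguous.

Unambiguous

(D is unreachable from Q, so its rules don't affect L(Q).) Restricted to the reachable nonterminals, every rule has the form A → t or A → t B, and no two rules for the same A share a first terminal. The grammar encodes a DFA — one run per string.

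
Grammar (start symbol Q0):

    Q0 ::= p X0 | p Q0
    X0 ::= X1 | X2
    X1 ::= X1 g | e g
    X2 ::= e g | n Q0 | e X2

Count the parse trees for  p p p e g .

Parse trees for p p p e g:
  [Q0 p [Q0 p [Q0 p [X0 [X1 e g]]]]]
  [Q0 p [Q0 p [Q0 p [X0 [X2 e g]]]]]

2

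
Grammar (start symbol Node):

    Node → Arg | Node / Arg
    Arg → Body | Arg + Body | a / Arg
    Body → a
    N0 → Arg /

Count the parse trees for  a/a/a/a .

8

Parse trees for a/a/a/a:
  [Node [Arg a / [Arg a / [Arg a / [Arg [Body a]]]]]]
  [Node [Node [Arg [Body a]]] / [Arg a / [Arg a / [Arg [Body a]]]]]
  [Node [Node [Arg a / [Arg [Body a]]]] / [Arg a / [Arg [Body a]]]]
  [Node [Node [Node [Arg [Body a]]] / [Arg [Body a]]] / [Arg a / [Arg [Body a]]]]
  [Node [Node [Arg a / [Arg a / [Arg [Body a]]]]] / [Arg [Body a]]]
  [Node [Node [Node [Arg [Body a]]] / [Arg a / [Arg [Body a]]]] / [Arg [Body a]]]
  [Node [Node [Node [Arg a / [Arg [Body a]]]] / [Arg [Body a]]] / [Arg [Body a]]]
  [Node [Node [Node [Node [Arg [Body a]]] / [Arg [Body a]]] / [Arg [Body a]]] / [Arg [Body a]]]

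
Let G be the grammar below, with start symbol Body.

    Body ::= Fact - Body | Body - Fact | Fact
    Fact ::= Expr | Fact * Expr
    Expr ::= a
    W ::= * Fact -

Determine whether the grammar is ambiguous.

Ambiguous

Witness: a - a

Derivation 1: Body ⇒ Fact - Body ⇒ Expr - Body ⇒ a - Body ⇒ a - Fact ⇒ a - Expr ⇒ a - a
Derivation 2: Body ⇒ Body - Fact ⇒ Fact - Fact ⇒ Expr - Fact ⇒ a - Fact ⇒ a - Expr ⇒ a - a

Two distinct leftmost derivations for the same string.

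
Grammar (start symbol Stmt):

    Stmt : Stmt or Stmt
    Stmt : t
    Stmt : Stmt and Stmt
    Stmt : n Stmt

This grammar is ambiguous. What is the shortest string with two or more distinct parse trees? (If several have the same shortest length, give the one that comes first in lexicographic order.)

n t and t

length 1: no string has ≥2 trees
length 2: no string has ≥2 trees
length 3: no string has ≥2 trees
length 4: n t and t has 2 parse trees

Two derivations of n t and t:
  Stmt ⇒ Stmt and Stmt ⇒ n Stmt and Stmt ⇒ n t and Stmt ⇒ n t and t
  Stmt ⇒ n Stmt ⇒ n Stmt and Stmt ⇒ n t and Stmt ⇒ n t and t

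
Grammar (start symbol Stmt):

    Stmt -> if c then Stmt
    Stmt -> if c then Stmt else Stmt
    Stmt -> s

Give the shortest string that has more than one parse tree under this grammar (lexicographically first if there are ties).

if c then if c then s else s

length 1: no string has ≥2 trees
length 4: no string has ≥2 trees
length 6: no string has ≥2 trees
length 7: no string has ≥2 trees
length 9: if c then if c then s else s has 2 parse trees

Two derivations of if c then if c then s else s:
  Stmt ⇒ if c then Stmt ⇒ if c then if c then Stmt else Stmt ⇒ if c then if c then s else Stmt ⇒ if c then if c then s else s
  Stmt ⇒ if c then Stmt else Stmt ⇒ if c then if c then Stmt else Stmt ⇒ if c then if c then s else Stmt ⇒ if c then if c then s else s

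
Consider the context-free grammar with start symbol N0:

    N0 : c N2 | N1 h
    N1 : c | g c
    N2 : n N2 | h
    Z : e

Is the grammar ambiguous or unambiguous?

Witness: c h

Derivation 1: N0 ⇒ c N2 ⇒ c h
Derivation 2: N0 ⇒ N1 h ⇒ c h

Two distinct leftmost derivations for the same string.

Ambiguous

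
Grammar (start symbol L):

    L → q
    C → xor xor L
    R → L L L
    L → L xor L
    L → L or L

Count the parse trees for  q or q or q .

2

Parse trees for q or q or q:
  [L [L q] or [L [L q] or [L q]]]
  [L [L [L q] or [L q]] or [L q]]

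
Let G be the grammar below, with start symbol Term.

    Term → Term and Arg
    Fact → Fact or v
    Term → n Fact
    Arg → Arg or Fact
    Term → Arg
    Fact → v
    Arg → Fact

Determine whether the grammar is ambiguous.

Ambiguous

Witness: v or v

Derivation 1: Term ⇒ Arg ⇒ Arg or Fact ⇒ Fact or Fact ⇒ v or Fact ⇒ v or v
Derivation 2: Term ⇒ Arg ⇒ Fact ⇒ Fact or v ⇒ v or v

Two distinct leftmost derivations for the same string.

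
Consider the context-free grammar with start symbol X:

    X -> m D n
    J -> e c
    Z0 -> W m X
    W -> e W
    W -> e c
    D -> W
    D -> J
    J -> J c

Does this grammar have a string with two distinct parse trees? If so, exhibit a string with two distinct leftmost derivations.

Ambiguous

Witness: m e c n

Derivation 1: X ⇒ m D n ⇒ m W n ⇒ m e c n
Derivation 2: X ⇒ m D n ⇒ m J n ⇒ m e c n

Two distinct leftmost derivations for the same string.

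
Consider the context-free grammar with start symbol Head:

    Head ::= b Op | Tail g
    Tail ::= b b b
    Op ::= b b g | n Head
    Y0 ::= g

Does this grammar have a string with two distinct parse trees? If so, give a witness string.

Witness: b b b g

Derivation 1: Head ⇒ b Op ⇒ b b b g
Derivation 2: Head ⇒ Tail g ⇒ b b b g

Two distinct leftmost derivations for the same string.

Ambiguous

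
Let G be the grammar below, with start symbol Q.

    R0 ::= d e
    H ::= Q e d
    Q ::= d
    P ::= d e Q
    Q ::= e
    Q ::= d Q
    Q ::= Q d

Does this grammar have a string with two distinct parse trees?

Ambiguous

Witness: d d

Derivation 1: Q ⇒ d Q ⇒ d d
Derivation 2: Q ⇒ Q d ⇒ d d

Two distinct leftmost derivations for the same string.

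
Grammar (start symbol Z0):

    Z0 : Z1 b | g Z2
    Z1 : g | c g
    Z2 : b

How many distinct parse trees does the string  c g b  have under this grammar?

Parse trees for c g b:
  [Z0 [Z1 c g] b]

1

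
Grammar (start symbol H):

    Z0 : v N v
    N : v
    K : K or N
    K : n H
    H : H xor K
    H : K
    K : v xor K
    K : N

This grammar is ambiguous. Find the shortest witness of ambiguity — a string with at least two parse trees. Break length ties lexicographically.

v xor v

length 1: no string has ≥2 trees
length 2: no string has ≥2 trees
length 3: v xor v has 2 parse trees

Two derivations of v xor v:
  H ⇒ H xor K ⇒ K xor K ⇒ N xor K ⇒ v xor K ⇒ v xor N ⇒ v xor v
  H ⇒ K ⇒ v xor K ⇒ v xor N ⇒ v xor v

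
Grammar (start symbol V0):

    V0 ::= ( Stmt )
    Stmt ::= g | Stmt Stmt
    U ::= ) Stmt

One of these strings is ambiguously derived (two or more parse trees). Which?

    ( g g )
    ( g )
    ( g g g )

( g g g )

( g g ): 1 tree
( g ): 1 tree
( g g g ): 2 trees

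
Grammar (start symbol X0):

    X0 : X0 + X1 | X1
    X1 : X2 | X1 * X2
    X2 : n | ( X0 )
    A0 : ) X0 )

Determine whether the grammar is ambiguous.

Unambiguous

(A0 is unreachable from X0, so its rules don't affect L(X0).) The grammar is stratified — X0 handles '+' (left-recursive), X1 handles '*', X2 atoms. Each operator has a fixed associativity and precedence level, so every string has one parse.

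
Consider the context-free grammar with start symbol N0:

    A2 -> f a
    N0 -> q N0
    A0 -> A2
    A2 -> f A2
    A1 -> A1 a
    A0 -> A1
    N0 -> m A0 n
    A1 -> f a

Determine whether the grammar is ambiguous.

Ambiguous

Witness: m f a n

Derivation 1: N0 ⇒ m A0 n ⇒ m A2 n ⇒ m f a n
Derivation 2: N0 ⇒ m A0 n ⇒ m A1 n ⇒ m f a n

Two distinct leftmost derivations for the same string.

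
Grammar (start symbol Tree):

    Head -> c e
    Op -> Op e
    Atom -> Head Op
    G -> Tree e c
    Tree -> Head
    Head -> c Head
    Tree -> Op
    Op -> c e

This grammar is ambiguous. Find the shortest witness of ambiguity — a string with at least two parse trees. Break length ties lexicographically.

c e

length 2: c e has 2 parse trees

Two derivations of c e:
  Tree ⇒ Head ⇒ c e
  Tree ⇒ Op ⇒ c e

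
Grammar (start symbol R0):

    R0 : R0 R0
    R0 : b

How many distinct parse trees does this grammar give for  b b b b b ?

Parse trees for b b b b b (showing first 6 of 14):
  [R0 [R0 b] [R0 [R0 b] [R0 [R0 b] [R0 [R0 b] [R0 b]]]]]
  [R0 [R0 b] [R0 [R0 b] [R0 [R0 [R0 b] [R0 b]] [R0 b]]]]
  [R0 [R0 b] [R0 [R0 [R0 b] [R0 b]] [R0 [R0 b] [R0 b]]]]
  [R0 [R0 b] [R0 [R0 [R0 b] [R0 [R0 b] [R0 b]]] [R0 b]]]
  [R0 [R0 b] [R0 [R0 [R0 [R0 b] [R0 b]] [R0 b]] [R0 b]]]
  [R0 [R0 [R0 b] [R0 b]] [R0 [R0 b] [R0 [R0 b] [R0 b]]]]

14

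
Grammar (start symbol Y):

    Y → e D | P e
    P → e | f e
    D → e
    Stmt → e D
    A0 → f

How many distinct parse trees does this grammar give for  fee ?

1

Parse trees for fee:
  [Y [P f e] e]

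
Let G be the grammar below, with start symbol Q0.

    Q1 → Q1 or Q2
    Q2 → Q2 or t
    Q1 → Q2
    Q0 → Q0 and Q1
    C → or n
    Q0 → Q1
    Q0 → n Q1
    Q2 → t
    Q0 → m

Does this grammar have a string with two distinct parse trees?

Witness: t or t

Derivation 1: Q0 ⇒ Q1 ⇒ Q1 or Q2 ⇒ Q2 or Q2 ⇒ t or Q2 ⇒ t or t
Derivation 2: Q0 ⇒ Q1 ⇒ Q2 ⇒ Q2 or t ⇒ t or t

Two distinct leftmost derivations for the same string.

Ambiguous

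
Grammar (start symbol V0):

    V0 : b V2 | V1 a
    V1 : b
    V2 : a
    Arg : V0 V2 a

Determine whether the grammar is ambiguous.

Witness: b a

Derivation 1: V0 ⇒ b V2 ⇒ b a
Derivation 2: V0 ⇒ V1 a ⇒ b a

Two distinct leftmost derivations for the same string.

Ambiguous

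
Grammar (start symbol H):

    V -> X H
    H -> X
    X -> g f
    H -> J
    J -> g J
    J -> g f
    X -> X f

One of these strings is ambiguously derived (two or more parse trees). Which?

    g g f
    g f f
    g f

g f

g g f: 1 tree
g f f: 1 tree
g f: 2 trees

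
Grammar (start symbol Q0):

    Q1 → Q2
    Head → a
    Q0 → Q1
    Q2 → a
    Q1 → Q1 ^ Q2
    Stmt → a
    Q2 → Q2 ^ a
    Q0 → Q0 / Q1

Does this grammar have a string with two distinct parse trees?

Ambiguous

Witness: a ^ a

Derivation 1: Q0 ⇒ Q1 ⇒ Q2 ⇒ Q2 ^ a ⇒ a ^ a
Derivation 2: Q0 ⇒ Q1 ⇒ Q1 ^ Q2 ⇒ Q2 ^ Q2 ⇒ a ^ Q2 ⇒ a ^ a

Two distinct leftmost derivations for the same string.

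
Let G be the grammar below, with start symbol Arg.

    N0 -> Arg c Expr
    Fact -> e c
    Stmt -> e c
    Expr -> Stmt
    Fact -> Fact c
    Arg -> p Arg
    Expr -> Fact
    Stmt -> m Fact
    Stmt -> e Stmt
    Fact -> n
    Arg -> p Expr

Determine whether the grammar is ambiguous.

Witness: p e c

Derivation 1: Arg ⇒ p Expr ⇒ p Stmt ⇒ p e c
Derivation 2: Arg ⇒ p Expr ⇒ p Fact ⇒ p e c

Two distinct leftmost derivations for the same string.

Ambiguous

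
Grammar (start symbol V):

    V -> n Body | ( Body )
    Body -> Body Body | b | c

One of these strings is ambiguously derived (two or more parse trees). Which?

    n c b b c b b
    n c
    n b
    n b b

n c b b c b b

n c b b c b b: 42 trees
n c: 1 tree
n b: 1 tree
n b b: 1 tree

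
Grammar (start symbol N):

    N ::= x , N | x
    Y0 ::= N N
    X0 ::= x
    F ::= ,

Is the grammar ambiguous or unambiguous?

Only N is reachable from N; ignoring the rest: The reachable grammar is A → atom sep A | atom. Each atom is followed by either the separator (recurse) or end-of-string (stop) — no choice point.

Unambiguous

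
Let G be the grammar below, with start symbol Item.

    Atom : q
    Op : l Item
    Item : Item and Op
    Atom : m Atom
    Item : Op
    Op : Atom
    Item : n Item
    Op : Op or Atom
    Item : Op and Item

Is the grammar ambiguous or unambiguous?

Ambiguous

Witness: q and q

Derivation 1: Item ⇒ Item and Op ⇒ Op and Op ⇒ Atom and Op ⇒ q and Op ⇒ q and Atom ⇒ q and q
Derivation 2: Item ⇒ Op and Item ⇒ Atom and Item ⇒ q and Item ⇒ q and Op ⇒ q and Atom ⇒ q and q

Two distinct leftmost derivations for the same string.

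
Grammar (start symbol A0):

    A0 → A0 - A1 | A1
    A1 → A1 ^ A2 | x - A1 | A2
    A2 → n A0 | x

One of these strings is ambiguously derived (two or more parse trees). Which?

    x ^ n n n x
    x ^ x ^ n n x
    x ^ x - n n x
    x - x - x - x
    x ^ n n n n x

x - x - x - x

x ^ n n n x: 1 tree
x ^ x ^ n n x: 1 tree
x ^ x - n n x: 1 tree
x - x - x - x: 8 trees
x ^ n n n n x: 1 tree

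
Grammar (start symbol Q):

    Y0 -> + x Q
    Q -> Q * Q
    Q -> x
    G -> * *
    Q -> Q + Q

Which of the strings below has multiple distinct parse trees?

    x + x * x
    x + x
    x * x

x + x * x

x + x * x: 2 trees
x + x: 1 tree
x * x: 1 tree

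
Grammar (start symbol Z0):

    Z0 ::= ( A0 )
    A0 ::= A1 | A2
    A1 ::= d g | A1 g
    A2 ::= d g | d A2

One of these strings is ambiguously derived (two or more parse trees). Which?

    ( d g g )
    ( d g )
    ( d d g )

( d g g ): 1 tree
( d g ): 2 trees
( d d g ): 1 tree

( d g )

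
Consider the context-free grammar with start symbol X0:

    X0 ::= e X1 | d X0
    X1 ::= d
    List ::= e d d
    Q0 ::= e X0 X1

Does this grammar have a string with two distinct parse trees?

(List, Q0 are unreachable from X0, so their rules don't affect L(X0).) The reachable rules are right-linear with at most one rule per (nonterminal, next-terminal) pair. Each input token forces the next rule, so parsing is deterministic.

Unambiguous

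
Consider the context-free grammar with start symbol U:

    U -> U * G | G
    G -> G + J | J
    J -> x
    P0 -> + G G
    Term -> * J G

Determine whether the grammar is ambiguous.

Only U, G, J are reachable from U; ignoring the rest: U → U * G | G  ;  G → G + J | J  — a left-associative chain with J at the bottom. Each string factors uniquely by precedence.

Unambiguous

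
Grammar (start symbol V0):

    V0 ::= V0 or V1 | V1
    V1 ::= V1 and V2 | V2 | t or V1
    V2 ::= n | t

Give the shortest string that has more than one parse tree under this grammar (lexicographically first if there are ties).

t or n

length 1: no string has ≥2 trees
length 3: t or n has 2 parse trees

Two derivations of t or n:
  V0 ⇒ V0 or V1 ⇒ V1 or V1 ⇒ V2 or V1 ⇒ t or V1 ⇒ t or V2 ⇒ t or n
  V0 ⇒ V1 ⇒ t or V1 ⇒ t or V2 ⇒ t or n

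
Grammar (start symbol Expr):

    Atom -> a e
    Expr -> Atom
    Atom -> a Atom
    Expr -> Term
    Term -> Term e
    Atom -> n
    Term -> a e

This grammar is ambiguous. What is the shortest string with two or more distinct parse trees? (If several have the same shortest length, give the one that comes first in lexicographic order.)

a e

length 1: no string has ≥2 trees
length 2: a e has 2 parse trees

Two derivations of a e:
  Expr ⇒ Atom ⇒ a e
  Expr ⇒ Term ⇒ a e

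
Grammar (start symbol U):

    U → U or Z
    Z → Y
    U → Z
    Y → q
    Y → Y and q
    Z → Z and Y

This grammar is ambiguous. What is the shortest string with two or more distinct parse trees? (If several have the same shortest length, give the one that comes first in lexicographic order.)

length 1: no string has ≥2 trees
length 3: q and q has 2 parse trees

Two derivations of q and q:
  U ⇒ Z ⇒ Y ⇒ Y and q ⇒ q and q
  U ⇒ Z ⇒ Z and Y ⇒ Y and Y ⇒ q and Y ⇒ q and q

q and q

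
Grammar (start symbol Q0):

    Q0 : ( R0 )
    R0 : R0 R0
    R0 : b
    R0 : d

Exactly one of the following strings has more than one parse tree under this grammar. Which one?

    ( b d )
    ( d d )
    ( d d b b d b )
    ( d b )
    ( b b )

( d d b b d b )

( b d ): 1 tree
( d d ): 1 tree
( d d b b d b ): 42 trees
( d b ): 1 tree
( b b ): 1 tree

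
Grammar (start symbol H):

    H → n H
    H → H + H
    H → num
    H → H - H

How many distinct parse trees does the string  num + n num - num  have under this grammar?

Parse trees for num + n num - num:
  [H [H num] + [H n [H [H num] - [H num]]]]
  [H [H num] + [H [H n [H num]] - [H num]]]
  [H [H [H num] + [H n [H num]]] - [H num]]

3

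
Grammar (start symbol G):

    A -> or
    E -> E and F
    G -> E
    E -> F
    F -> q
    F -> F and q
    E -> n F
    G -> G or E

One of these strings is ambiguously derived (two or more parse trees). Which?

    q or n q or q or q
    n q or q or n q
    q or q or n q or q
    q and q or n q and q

q or n q or q or q: 1 tree
n q or q or n q: 1 tree
q or q or n q or q: 1 tree
q and q or n q and q: 4 trees

q and q or n q and q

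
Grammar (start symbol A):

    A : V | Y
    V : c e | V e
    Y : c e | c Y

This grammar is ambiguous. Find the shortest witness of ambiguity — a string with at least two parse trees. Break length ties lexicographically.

length 2: c e has 2 parse trees

Two derivations of c e:
  A ⇒ V ⇒ c e
  A ⇒ Y ⇒ c e

c e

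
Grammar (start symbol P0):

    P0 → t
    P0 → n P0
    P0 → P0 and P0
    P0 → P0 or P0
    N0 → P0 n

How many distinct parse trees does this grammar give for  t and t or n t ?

Parse trees for t and t or n t:
  [P0 [P0 t] and [P0 [P0 t] or [P0 n [P0 t]]]]
  [P0 [P0 [P0 t] and [P0 t]] or [P0 n [P0 t]]]

2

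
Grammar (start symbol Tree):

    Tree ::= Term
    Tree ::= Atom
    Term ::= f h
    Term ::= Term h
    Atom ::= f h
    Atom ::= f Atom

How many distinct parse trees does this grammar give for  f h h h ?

1

Parse trees for f h h h:
  [Tree [Term [Term [Term f h] h] h]]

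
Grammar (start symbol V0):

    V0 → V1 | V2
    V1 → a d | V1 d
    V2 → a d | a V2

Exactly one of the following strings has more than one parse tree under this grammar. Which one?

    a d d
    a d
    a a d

a d

a d d: 1 tree
a d: 2 trees
a a d: 1 tree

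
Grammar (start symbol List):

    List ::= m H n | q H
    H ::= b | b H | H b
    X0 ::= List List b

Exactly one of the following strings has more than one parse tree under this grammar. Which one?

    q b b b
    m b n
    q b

q b b b: 4 trees
m b n: 1 tree
q b: 1 tree

q b b b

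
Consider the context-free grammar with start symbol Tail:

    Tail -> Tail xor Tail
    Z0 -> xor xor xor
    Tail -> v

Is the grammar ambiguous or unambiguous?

Ambiguous

Witness: v xor v xor v

Derivation 1: Tail ⇒ Tail xor Tail ⇒ Tail xor Tail xor Tail ⇒ v xor Tail xor Tail ⇒ v xor v xor Tail ⇒ v xor v xor v
Derivation 2: Tail ⇒ Tail xor Tail ⇒ v xor Tail ⇒ v xor Tail xor Tail ⇒ v xor v xor Tail ⇒ v xor v xor v

Two distinct leftmost derivations for the same string.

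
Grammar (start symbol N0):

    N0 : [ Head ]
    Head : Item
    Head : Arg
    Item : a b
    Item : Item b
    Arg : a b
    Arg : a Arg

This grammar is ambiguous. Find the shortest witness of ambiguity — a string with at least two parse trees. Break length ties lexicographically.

length 4: [ a b ] has 2 parse trees

Two derivations of [ a b ]:
  N0 ⇒ [ Head ] ⇒ [ Item ] ⇒ [ a b ]
  N0 ⇒ [ Head ] ⇒ [ Arg ] ⇒ [ a b ]

[ a b ]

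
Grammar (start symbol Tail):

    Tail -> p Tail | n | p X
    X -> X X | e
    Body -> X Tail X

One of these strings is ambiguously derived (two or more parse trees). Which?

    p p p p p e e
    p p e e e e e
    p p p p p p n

p p p p p e e: 1 tree
p p e e e e e: 14 trees
p p p p p p n: 1 tree

p p e e e e e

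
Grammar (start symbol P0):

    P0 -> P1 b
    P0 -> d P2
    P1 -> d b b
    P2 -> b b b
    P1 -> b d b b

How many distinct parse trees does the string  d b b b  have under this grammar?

2

Parse trees for d b b b:
  [P0 [P1 d b b] b]
  [P0 d [P2 b b b]]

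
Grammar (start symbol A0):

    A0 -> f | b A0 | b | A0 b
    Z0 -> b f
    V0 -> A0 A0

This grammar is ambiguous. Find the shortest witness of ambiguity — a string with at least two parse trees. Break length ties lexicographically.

b b

length 1: no string has ≥2 trees
length 2: b b has 2 parse trees

Two derivations of b b:
  A0 ⇒ b A0 ⇒ b b
  A0 ⇒ A0 b ⇒ b b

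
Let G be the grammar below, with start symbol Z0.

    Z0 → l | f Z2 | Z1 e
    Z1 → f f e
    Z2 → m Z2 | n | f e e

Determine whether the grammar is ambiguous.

Witness: f f e e

Derivation 1: Z0 ⇒ f Z2 ⇒ f f e e
Derivation 2: Z0 ⇒ Z1 e ⇒ f f e e

Two distinct leftmost derivations for the same string.

Ambiguous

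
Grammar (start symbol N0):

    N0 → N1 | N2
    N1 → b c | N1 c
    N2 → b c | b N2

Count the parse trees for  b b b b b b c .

1

Parse trees for b b b b b b c:
  [N0 [N2 b [N2 b [N2 b [N2 b [N2 b [N2 b c]]]]]]]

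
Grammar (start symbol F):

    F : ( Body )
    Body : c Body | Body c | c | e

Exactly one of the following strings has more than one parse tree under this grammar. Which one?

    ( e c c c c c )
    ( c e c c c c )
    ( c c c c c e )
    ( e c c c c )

( c e c c c c )

( e c c c c c ): 1 tree
( c e c c c c ): 5 trees
( c c c c c e ): 1 tree
( e c c c c ): 1 tree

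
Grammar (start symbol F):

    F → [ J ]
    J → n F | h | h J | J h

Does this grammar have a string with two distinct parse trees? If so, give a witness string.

Witness: [ h h ]

Derivation 1: F ⇒ [ J ] ⇒ [ h J ] ⇒ [ h h ]
Derivation 2: F ⇒ [ J ] ⇒ [ J h ] ⇒ [ h h ]

Two distinct leftmost derivations for the same string.

Ambiguous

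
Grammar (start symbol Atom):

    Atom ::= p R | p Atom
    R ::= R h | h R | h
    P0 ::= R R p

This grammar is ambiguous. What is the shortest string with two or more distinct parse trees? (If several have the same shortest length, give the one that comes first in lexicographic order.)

length 2: no string has ≥2 trees
length 3: p h h has 2 parse trees

Two derivations of p h h:
  Atom ⇒ p R ⇒ p R h ⇒ p h h
  Atom ⇒ p R ⇒ p h R ⇒ p h h

p h h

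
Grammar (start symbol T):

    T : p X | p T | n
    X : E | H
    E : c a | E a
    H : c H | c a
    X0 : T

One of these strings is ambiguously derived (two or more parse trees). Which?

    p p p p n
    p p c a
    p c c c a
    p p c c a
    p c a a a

p p c a

p p p p n: 1 tree
p p c a: 2 trees
p c c c a: 1 tree
p p c c a: 1 tree
p c a a a: 1 tree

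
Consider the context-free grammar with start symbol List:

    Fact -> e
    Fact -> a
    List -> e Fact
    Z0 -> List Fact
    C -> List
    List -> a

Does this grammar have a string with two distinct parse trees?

Unambiguous

(Z0, C are unreachable from List, so their rules don't affect L(List).) Restricted to the reachable nonterminals, every rule has the form A → t or A → t B, and no two rules for the same A share a first terminal. The grammar encodes a DFA — one run per string.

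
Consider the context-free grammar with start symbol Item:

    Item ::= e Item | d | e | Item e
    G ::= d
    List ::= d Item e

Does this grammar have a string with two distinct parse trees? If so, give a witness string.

Ambiguous

Witness: e e

Derivation 1: Item ⇒ e Item ⇒ e e
Derivation 2: Item ⇒ Item e ⇒ e e

Two distinct leftmost derivations for the same string.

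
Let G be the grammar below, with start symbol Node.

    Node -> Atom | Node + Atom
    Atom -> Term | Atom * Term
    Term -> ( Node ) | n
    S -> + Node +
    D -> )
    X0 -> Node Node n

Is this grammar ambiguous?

Only Node, Atom, Term are reachable from Node; ignoring the rest: This is a standard precedence ladder (Node over Atom over Term), with each level left-recursive on its own operator ('+' at Node, '*' at Atom). That structure is LR(1), hence unambiguous.

Unambiguous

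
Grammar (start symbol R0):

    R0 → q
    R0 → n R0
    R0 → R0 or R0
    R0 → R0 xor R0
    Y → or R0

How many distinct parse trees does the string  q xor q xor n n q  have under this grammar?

Parse trees for q xor q xor n n q:
  [R0 [R0 q] xor [R0 [R0 q] xor [R0 n [R0 n [R0 q]]]]]
  [R0 [R0 [R0 q] xor [R0 q]] xor [R0 n [R0 n [R0 q]]]]

2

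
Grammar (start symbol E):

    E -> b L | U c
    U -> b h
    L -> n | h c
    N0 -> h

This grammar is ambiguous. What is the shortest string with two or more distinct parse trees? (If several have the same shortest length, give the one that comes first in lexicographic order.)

length 2: no string has ≥2 trees
length 3: b h c has 2 parse trees

Two derivations of b h c:
  E ⇒ b L ⇒ b h c
  E ⇒ U c ⇒ b h c

b h c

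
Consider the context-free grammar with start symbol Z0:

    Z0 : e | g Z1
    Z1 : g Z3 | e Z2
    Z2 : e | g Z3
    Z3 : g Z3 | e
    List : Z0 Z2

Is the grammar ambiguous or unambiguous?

(List is unreachable from Z0, so its rules don't affect L(Z0).) The reachable rules are right-linear with at most one rule per (nonterminal, next-terminal) pair. Each input token forces the next rule, so parsing is deterministic.

Unambiguous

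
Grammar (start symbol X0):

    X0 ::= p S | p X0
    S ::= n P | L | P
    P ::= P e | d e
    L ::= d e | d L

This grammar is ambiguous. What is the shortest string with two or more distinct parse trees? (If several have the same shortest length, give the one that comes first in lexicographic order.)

p d e

length 3: p d e has 2 parse trees

Two derivations of p d e:
  X0 ⇒ p S ⇒ p L ⇒ p d e
  X0 ⇒ p S ⇒ p P ⇒ p d e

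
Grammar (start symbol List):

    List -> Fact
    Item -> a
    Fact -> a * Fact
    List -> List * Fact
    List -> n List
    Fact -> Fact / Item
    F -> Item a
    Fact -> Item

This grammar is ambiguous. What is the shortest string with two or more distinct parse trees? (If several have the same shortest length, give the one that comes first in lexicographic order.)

length 1: no string has ≥2 trees
length 2: no string has ≥2 trees
length 3: a * a has 2 parse trees

Two derivations of a * a:
  List ⇒ Fact ⇒ a * Fact ⇒ a * Item ⇒ a * a
  List ⇒ List * Fact ⇒ Fact * Fact ⇒ Item * Fact ⇒ a * Fact ⇒ a * Item ⇒ a * a

a * a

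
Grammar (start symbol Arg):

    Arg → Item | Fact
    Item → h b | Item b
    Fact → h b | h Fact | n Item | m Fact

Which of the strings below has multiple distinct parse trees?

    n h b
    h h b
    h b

n h b: 1 tree
h h b: 1 tree
h b: 2 trees

h b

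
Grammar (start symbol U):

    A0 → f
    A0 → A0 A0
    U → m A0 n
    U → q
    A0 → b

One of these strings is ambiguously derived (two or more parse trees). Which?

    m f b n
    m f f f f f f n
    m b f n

m f b n: 1 tree
m f f f f f f n: 42 trees
m b f n: 1 tree

m f f f f f f n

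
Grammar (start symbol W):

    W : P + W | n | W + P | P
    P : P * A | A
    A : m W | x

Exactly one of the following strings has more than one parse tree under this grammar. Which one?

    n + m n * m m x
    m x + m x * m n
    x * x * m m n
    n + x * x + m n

m x + m x * m n

n + m n * m m x: 1 tree
m x + m x * m n: 10 trees
x * x * m m n: 1 tree
n + x * x + m n: 1 tree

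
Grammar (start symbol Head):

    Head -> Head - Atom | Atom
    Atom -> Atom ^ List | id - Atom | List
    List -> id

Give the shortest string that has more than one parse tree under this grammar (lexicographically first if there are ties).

length 1: no string has ≥2 trees
length 3: id - id has 2 parse trees

Two derivations of id - id:
  Head ⇒ Head - Atom ⇒ Atom - Atom ⇒ List - Atom ⇒ id - Atom ⇒ id - List ⇒ id - id
  Head ⇒ Atom ⇒ id - Atom ⇒ id - List ⇒ id - id

id - id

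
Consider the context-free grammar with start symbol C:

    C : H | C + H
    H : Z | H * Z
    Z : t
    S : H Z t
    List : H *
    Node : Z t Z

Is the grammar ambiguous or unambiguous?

Only C, H, Z are reachable from C; ignoring the rest: The grammar is stratified — C handles '+' (left-recursive), H handles '*', Z atoms. Each operator has a fixed associativity and precedence level, so every string has one parse.

Unambiguous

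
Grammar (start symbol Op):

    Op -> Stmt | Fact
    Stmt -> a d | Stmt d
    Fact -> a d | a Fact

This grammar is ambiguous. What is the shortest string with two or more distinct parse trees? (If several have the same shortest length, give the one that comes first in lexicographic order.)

length 2: a d has 2 parse trees

Two derivations of a d:
  Op ⇒ Stmt ⇒ a d
  Op ⇒ Fact ⇒ a d

a d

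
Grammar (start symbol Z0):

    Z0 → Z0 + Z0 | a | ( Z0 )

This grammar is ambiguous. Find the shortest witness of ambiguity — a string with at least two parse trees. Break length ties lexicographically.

a + a + a

length 1: no string has ≥2 trees
length 3: no string has ≥2 trees
length 5: a + a + a has 2 parse trees

Two derivations of a + a + a:
  Z0 ⇒ Z0 + Z0 ⇒ Z0 + Z0 + Z0 ⇒ a + Z0 + Z0 ⇒ a + a + Z0 ⇒ a + a + a
  Z0 ⇒ Z0 + Z0 ⇒ a + Z0 ⇒ a + Z0 + Z0 ⇒ a + a + Z0 ⇒ a + a + a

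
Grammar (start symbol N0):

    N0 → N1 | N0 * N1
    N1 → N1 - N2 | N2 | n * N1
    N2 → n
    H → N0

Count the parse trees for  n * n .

Parse trees for n * n:
  [N0 [N1 n * [N1 [N2 n]]]]
  [N0 [N0 [N1 [N2 n]]] * [N1 [N2 n]]]

2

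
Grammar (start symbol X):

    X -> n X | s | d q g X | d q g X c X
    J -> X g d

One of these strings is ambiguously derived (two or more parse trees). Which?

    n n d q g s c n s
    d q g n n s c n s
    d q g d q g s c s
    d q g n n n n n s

n n d q g s c n s: 1 tree
d q g n n s c n s: 1 tree
d q g d q g s c s: 2 trees
d q g n n n n n s: 1 tree

d q g d q g s c s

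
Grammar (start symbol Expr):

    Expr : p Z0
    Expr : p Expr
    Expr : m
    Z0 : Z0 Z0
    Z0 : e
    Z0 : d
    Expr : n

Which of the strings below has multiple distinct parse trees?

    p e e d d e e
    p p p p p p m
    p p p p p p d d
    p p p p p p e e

p e e d d e e: 42 trees
p p p p p p m: 1 tree
p p p p p p d d: 1 tree
p p p p p p e e: 1 tree

p e e d d e e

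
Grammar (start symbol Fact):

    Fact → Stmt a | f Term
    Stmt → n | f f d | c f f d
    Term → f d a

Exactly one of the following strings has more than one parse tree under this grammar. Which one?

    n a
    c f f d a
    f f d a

n a: 1 tree
c f f d a: 1 tree
f f d a: 2 trees

f f d a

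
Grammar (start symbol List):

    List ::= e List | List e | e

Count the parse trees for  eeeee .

Parse trees for eeeee (showing first 6 of 16):
  [List e [List e [List e [List e [List e]]]]]
  [List e [List e [List e [List [List e] e]]]]
  [List e [List e [List [List e [List e]] e]]]
  [List e [List e [List [List [List e] e] e]]]
  [List e [List [List e [List e [List e]]] e]]
  [List e [List [List e [List [List e] e]] e]]

16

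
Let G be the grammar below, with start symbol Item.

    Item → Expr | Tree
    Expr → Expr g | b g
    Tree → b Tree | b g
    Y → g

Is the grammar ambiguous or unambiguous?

Witness: b g

Derivation 1: Item ⇒ Expr ⇒ b g
Derivation 2: Item ⇒ Tree ⇒ b g

Two distinct leftmost derivations for the same string.

Ambiguous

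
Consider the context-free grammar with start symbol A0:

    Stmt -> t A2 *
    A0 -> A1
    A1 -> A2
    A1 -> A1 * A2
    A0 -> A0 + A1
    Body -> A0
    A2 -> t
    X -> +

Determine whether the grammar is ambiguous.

(Stmt, Body, X are unreachable from A0, so their rules don't affect L(A0).) The grammar is stratified — A0 handles '+' (left-recursive), A1 handles '*', A2 atoms. Each operator has a fixed associativity and precedence level, so every string has one parse.

Unambiguous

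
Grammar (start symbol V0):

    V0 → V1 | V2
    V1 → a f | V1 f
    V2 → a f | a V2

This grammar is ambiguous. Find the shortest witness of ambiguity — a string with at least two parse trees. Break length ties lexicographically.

a f

length 2: a f has 2 parse trees

Two derivations of a f:
  V0 ⇒ V1 ⇒ a f
  V0 ⇒ V2 ⇒ a f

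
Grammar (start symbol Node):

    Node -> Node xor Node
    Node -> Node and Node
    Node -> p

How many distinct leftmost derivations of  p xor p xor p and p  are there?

Parse trees for p xor p xor p and p:
  [Node [Node p] xor [Node [Node p] xor [Node [Node p] and [Node p]]]]
  [Node [Node p] xor [Node [Node [Node p] xor [Node p]] and [Node p]]]
  [Node [Node [Node p] xor [Node p]] xor [Node [Node p] and [Node p]]]
  [Node [Node [Node p] xor [Node [Node p] xor [Node p]]] and [Node p]]
  [Node [Node [Node [Node p] xor [Node p]] xor [Node p]] and [Node p]]

5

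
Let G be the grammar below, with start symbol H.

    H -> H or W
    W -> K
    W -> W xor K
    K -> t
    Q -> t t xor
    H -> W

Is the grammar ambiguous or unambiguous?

Unambiguous

(Q is unreachable from H, so its rules don't affect L(H).) H → H or W | W  ;  W → W xor K | K  — a left-associative chain with K at the bottom. Each string factors uniquely by precedence.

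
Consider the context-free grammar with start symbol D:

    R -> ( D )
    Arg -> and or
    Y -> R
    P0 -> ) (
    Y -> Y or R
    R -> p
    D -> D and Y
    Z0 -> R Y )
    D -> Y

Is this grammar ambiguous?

Unambiguous

(P0, Arg, Z0 are unreachable from D, so their rules don't affect L(D).) D → D and Y | Y  ;  Y → Y or R | R  — a left-associative chain with R at the bottom. Each string factors uniquely by precedence.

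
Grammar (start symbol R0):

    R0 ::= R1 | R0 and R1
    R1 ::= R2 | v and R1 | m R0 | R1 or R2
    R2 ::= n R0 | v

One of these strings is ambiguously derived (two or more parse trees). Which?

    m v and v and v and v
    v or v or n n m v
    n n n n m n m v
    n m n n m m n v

m v and v and v and v

m v and v and v and v: 20 trees
v or v or n n m v: 1 tree
n n n n m n m v: 1 tree
n m n n m m n v: 1 tree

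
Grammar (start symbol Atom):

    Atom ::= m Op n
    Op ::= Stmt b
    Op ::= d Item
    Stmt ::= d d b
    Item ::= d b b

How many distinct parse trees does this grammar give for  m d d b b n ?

Parse trees for m d d b b n:
  [Atom m [Op [Stmt d d b] b] n]
  [Atom m [Op d [Item d b b]] n]

2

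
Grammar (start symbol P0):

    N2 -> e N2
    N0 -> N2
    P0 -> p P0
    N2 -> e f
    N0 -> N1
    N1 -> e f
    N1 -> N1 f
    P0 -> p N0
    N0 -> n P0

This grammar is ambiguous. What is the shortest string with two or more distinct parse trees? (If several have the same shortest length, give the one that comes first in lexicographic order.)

length 3: p e f has 2 parse trees

Two derivations of p e f:
  P0 ⇒ p N0 ⇒ p N2 ⇒ p e f
  P0 ⇒ p N0 ⇒ p N1 ⇒ p e f

p e f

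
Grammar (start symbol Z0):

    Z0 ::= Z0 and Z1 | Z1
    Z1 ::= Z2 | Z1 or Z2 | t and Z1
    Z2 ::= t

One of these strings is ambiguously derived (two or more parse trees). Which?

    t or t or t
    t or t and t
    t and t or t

t and t or t

t or t or t: 1 tree
t or t and t: 1 tree
t and t or t: 3 trees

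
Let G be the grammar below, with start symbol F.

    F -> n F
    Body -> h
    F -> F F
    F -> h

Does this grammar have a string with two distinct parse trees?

Witness: h h h

Derivation 1: F ⇒ F F ⇒ F F F ⇒ h F F ⇒ h h F ⇒ h h h
Derivation 2: F ⇒ F F ⇒ h F ⇒ h F F ⇒ h h F ⇒ h h h

Two distinct leftmost derivations for the same string.

Ambiguous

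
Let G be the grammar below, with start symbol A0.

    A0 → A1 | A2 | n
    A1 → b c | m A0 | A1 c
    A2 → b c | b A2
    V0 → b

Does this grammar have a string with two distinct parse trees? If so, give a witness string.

Witness: b c

Derivation 1: A0 ⇒ A1 ⇒ b c
Derivation 2: A0 ⇒ A2 ⇒ b c

Two distinct leftmost derivations for the same string.

Ambiguous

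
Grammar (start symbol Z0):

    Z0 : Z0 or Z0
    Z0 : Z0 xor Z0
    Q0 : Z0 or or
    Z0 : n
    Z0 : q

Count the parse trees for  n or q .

Parse trees for n or q:
  [Z0 [Z0 n] or [Z0 q]]

1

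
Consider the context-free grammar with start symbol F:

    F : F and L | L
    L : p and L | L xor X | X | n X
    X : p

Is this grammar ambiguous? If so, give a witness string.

Witness: p and p

Derivation 1: F ⇒ F and L ⇒ L and L ⇒ X and L ⇒ p and L ⇒ p and X ⇒ p and p
Derivation 2: F ⇒ L ⇒ p and L ⇒ p and X ⇒ p and p

Two distinct leftmost derivations for the same string.

Ambiguous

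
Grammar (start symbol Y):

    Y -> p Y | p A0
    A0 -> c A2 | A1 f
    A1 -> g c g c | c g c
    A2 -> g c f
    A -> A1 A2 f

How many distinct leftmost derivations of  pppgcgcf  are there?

Parse trees for pppgcgcf:
  [Y p [Y p [Y p [A0 [A1 g c g c] f]]]]

1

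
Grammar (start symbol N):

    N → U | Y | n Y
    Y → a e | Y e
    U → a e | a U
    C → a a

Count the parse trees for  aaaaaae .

Parse trees for aaaaaae:
  [N [U a [U a [U a [U a [U a [U a e]]]]]]]

1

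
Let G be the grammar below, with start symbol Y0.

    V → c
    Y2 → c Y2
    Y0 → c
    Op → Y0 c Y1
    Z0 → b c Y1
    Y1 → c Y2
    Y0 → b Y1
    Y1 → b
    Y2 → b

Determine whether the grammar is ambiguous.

Unambiguous

(V, Op, Z0 are unreachable from Y0, so their rules don't affect L(Y0).) Each reachable nonterminal has at most one production per leading terminal, and all productions are right-linear; the derivation is determined token-by-token.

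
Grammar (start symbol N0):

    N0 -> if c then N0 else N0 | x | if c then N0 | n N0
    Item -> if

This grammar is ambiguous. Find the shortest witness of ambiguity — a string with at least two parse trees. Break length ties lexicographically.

length 1: no string has ≥2 trees
length 2: no string has ≥2 trees
length 3: no string has ≥2 trees
length 4: no string has ≥2 trees
length 5: no string has ≥2 trees
length 6: no string has ≥2 trees
length 7: no string has ≥2 trees
length 8: no string has ≥2 trees
length 9: if c then if c then x else x has 2 parse trees

Two derivations of if c then if c then x else x:
  N0 ⇒ if c then N0 else N0 ⇒ if c then if c then N0 else N0 ⇒ if c then if c then x else N0 ⇒ if c then if c then x else x
  N0 ⇒ if c then N0 ⇒ if c then if c then N0 else N0 ⇒ if c then if c then x else N0 ⇒ if c then if c then x else x

if c then if c then x else x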